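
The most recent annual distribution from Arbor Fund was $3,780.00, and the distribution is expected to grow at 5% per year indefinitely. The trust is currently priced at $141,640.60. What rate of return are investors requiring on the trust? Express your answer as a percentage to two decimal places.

D₁ = $3,780.00 × 1.05 = $3,969.0000
P = D₁/(r − g) ⇒ r = D₁/P + g = $3,969.0000/$141,640.60 + 0.05 = 0.028022 + 0.05 = 0.078022

7.80%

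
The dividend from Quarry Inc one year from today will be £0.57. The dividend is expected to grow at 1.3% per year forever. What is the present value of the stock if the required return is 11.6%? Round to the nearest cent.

Growing perpetuity: P = D₁ / (r − g) = £0.5700 / (0.116 − 0.013) = £5.53

£5.53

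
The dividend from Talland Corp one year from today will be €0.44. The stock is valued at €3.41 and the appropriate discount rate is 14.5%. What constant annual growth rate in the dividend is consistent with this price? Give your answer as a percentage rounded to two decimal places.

P = D₁/(r−g) ⇒ g = r − D₁/P = 0.145 − €0.44/€3.41 = 0.015968

1.60%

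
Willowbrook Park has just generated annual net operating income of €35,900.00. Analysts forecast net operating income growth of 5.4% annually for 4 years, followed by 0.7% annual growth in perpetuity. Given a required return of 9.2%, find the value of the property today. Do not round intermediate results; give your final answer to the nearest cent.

€500662.45

D_1 = 37838.60000
D_2 = 39881.88440
D_3 = 42035.50616
D_4 = 44305.42349
Terminal value at year 4: TV = D_4×(1+g_2)/(r−g_2) = 44615.56145/0.085 = 524888.95829
P_0 = D_1/(1+r)^1 + D_2/(1+r)^2 + D_3/(1+r)^3 + D_4/(1+r)^4 + TV/(1+r)^4
    = 34650.73260 + 33444.93788 + 32281.10304 + 31157.76795 + 369127.90977 = 500662.45124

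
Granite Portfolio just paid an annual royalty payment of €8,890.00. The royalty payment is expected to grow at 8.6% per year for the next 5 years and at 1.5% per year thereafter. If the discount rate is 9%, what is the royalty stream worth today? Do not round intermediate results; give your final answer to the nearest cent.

D_1 = 9654.54000
D_2 = 10484.83044
D_3 = 11386.52586
D_4 = 12365.76708
D_5 = 13429.22305
Terminal value at year 5: TV = D_5×(1+g_2)/(r−g_2) = 13630.66140/0.075 = 181742.15195
P_0 = D_1/(1+r)^1 + D_2/(1+r)^2 + D_3/(1+r)^3 + D_4/(1+r)^4 + D_5/(1+r)^5 + TV/(1+r)^5
    = 8857.37615 + 8824.87201 + 8792.48716 + 8760.22115 + 8728.07355 + 118119.92877 = 162082.95880

€162082.96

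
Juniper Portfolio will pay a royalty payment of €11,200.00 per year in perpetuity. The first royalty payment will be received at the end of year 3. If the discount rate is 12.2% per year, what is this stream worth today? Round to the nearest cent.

Value at end of year 2: C / r = €11,200.00 / 0.122 = €91,803.2787
Discount to today: PV = €91,803.2787 / (1 + 0.122)^2 = €91,803.2787 / 1.258884 = €72,924.34

€72924.34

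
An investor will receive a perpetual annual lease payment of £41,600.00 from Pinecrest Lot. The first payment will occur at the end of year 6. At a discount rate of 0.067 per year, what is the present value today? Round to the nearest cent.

Value at end of year 5: C / r = £41,600.00 / 0.067 = £620,895.5224
Discount to today: PV = £620,895.5224 / (1 + 0.067)^5 = £620,895.5224 / 1.383000 = £448,948.40

£448948.40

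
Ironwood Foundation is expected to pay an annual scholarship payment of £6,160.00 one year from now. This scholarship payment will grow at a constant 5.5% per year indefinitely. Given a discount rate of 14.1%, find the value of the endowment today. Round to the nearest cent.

Growing perpetuity: P = D₁ / (r − g) = £6,160.0000 / (0.141 − 0.055) = £71,627.91

£71627.91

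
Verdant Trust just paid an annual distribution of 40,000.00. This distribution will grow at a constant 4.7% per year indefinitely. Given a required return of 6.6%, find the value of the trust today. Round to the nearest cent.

2204210.53

D₁ = D₀ × (1 + g) = 40,000.00 × 1.047 = 41,880.0000
Growing perpetuity: P = D₁ / (r − g) = 41,880.0000 / (0.066 − 0.047) = 2,204,210.53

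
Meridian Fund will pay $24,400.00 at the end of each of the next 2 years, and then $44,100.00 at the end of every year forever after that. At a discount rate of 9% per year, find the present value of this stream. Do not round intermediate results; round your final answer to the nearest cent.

$455345.51

PV of 2-year annuity: $24,400.00 × [1 − (1+0.09)^−2] / 0.09 = 42922.31294
Perpetuity value at year 2: $44,100.00 / 0.09 = 490000.00000
PV of perpetuity: 490000.00000 / (1+0.09)^2 = 412423.19670
Total PV = 42922.31294 + 412423.19670 = 455345.50964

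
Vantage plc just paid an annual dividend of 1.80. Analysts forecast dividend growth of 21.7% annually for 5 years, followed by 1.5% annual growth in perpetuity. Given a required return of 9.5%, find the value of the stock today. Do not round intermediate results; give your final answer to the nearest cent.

D_1 = 2.19060
D_2 = 2.66596
D_3 = 3.24447
D_4 = 3.94852
D_5 = 4.80535
Terminal value at year 5: TV = D_5×(1+g_2)/(r−g_2) = 4.87743/0.08 = 60.96793
P_0 = D_1/(1+r)^1 + D_2/(1+r)^2 + D_3/(1+r)^3 + D_4/(1+r)^4 + D_5/(1+r)^5 + TV/(1+r)^5
    = 2.00055 + 2.22344 + 2.47117 + 2.74649 + 3.05249 + 38.72852 = 51.22266

51.22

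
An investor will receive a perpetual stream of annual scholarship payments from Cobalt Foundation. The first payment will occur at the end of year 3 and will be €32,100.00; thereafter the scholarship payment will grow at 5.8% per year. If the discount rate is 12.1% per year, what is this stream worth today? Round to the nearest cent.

€405464.89

Value at end of year 2: C₁ / (r − g) = €32,100.00 / (0.121 − 0.058) = €509,523.8095
Discount to today: PV = €509,523.8095 / (1 + 0.121)^2 = €509,523.8095 / 1.256641 = €405,464.89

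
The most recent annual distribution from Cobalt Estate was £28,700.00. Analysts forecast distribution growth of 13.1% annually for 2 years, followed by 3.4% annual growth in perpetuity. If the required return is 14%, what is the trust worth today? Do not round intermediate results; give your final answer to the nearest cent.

D_1 = 32459.70000
D_2 = 36711.92070
Terminal value at year 2: TV = D_2×(1+g_2)/(r−g_2) = 37960.12600/0.106 = 358114.39626
P_0 = D_1/(1+r)^1 + D_2/(1+r)^2 + TV/(1+r)^2
    = 28473.42105 + 28248.63089 + 275557.39940 = 332279.45134

£332279.45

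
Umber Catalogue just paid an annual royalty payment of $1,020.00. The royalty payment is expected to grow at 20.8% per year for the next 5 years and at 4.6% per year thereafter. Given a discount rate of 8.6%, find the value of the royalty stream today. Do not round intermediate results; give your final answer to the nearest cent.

$52519.99

D_1 = 1232.16000
D_2 = 1488.44928
D_3 = 1798.04673
D_4 = 2172.04045
D_5 = 2623.82486
Terminal value at year 5: TV = D_5×(1+g_2)/(r−g_2) = 2744.52081/0.04 = 68613.02019
P_0 = D_1/(1+r)^1 + D_2/(1+r)^2 + D_3/(1+r)^3 + D_4/(1+r)^4 + D_5/(1+r)^5 + TV/(1+r)^5
    = 1134.58564 + 1262.04369 + 1403.82024 + 1561.52380 + 1736.94360 + 45421.07516 = 52519.99212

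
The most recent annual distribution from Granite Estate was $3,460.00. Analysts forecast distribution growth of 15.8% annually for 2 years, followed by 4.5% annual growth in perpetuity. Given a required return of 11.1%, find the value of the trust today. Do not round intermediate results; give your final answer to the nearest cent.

D_1 = 4006.68000
D_2 = 4639.73544
Terminal value at year 2: TV = D_2×(1+g_2)/(r−g_2) = 4848.52353/0.066 = 73462.47780
P_0 = D_1/(1+r)^1 + D_2/(1+r)^2 + TV/(1+r)^2
    = 3606.37264 + 3758.93746 + 59516.50972 = 66881.81982

$66881.82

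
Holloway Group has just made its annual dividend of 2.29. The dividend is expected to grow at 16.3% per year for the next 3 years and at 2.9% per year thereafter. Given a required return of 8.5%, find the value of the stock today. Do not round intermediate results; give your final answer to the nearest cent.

D_1 = 2.66327
D_2 = 3.09738
D_3 = 3.60226
Terminal value at year 3: TV = D_3×(1+g_2)/(r−g_2) = 3.70672/0.056 = 66.19146
P_0 = D_1/(1+r)^1 + D_2/(1+r)^2 + D_3/(1+r)^3 + TV/(1+r)^3
    = 2.45463 + 2.63109 + 2.82024 + 51.82183 = 59.72778

59.73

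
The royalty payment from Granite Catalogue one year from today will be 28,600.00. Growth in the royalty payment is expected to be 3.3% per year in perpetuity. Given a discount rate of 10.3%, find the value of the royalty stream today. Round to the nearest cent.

408571.43

Growing perpetuity: P = D₁ / (r − g) = 28,600.0000 / (0.103 − 0.033) = 408,571.43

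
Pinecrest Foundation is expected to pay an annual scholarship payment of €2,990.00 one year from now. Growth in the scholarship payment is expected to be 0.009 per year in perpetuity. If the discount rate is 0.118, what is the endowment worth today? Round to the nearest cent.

€27431.19

Growing perpetuity: P = D₁ / (r − g) = €2,990.0000 / (0.118 − 0.009) = €27,431.19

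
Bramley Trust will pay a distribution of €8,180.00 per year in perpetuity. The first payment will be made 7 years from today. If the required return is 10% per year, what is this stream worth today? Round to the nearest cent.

Value at end of year 6: C / r = €8,180.00 / 0.1 = €81,800.0000
Discount to today: PV = €81,800.0000 / (1 + 0.1)^6 = €81,800.0000 / 1.771561 = €46,173.97

€46173.97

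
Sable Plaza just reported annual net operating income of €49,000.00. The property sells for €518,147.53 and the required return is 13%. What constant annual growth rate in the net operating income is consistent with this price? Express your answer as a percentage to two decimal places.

3.24%

P = D₀(1+g)/(r−g) ⇒ P(r−g) = D₀(1+g) ⇒ g(P+D₀) = P·r − D₀
g = (P·r − D₀)/(P + D₀) = (€518,147.53×0.13 − €49,000.00) / (€518,147.53 + €49,000.00) = 0.032371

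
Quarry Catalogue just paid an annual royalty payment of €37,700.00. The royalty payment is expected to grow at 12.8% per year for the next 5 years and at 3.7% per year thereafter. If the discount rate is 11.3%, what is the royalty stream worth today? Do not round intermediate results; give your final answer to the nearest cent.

D_1 = 42525.60000
D_2 = 47968.87680
D_3 = 54108.89303
D_4 = 61034.83134
D_5 = 68847.28975
Terminal value at year 5: TV = D_5×(1+g_2)/(r−g_2) = 71394.63947/0.076 = 939403.15093
P_0 = D_1/(1+r)^1 + D_2/(1+r)^2 + D_3/(1+r)^3 + D_4/(1+r)^4 + D_5/(1+r)^5 + TV/(1+r)^5
    = 38208.08625 + 38723.02003 + 39244.89362 + 39773.80054 + 40309.83559 + 550017.09871 = 746276.73473

€746276.73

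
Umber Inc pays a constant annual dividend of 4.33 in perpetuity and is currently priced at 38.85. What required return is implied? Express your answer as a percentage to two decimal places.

11.15%

P = C/r ⇒ r = C/P = 4.33/38.85 = 0.111454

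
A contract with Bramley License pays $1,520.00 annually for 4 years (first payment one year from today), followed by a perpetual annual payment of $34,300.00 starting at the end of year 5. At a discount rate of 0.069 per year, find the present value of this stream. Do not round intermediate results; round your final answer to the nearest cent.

PV of 4-year annuity: $1,520.00 × [1 − (1+0.069)^−4] / 0.069 = 5160.20543
Perpetuity value at year 4: $34,300.00 / 0.069 = 497101.44928
PV of perpetuity: 497101.44928 / (1+0.069)^4 = 380657.34000
Total PV = 5160.20543 + 380657.34000 = 385817.54543

$385817.55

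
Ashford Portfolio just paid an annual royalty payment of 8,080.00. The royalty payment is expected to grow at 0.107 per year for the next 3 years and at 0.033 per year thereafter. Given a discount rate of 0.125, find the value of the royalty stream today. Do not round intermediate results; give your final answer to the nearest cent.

D_1 = 8944.56000
D_2 = 9901.62792
D_3 = 10961.10211
Terminal value at year 3: TV = D_3×(1+g_2)/(r−g_2) = 11322.81848/0.092 = 123074.11388
P_0 = D_1/(1+r)^1 + D_2/(1+r)^2 + D_3/(1+r)^3 + TV/(1+r)^3
    = 7950.72000 + 7823.50848 + 7698.33234 + 86438.88382 = 109911.44465

109911.44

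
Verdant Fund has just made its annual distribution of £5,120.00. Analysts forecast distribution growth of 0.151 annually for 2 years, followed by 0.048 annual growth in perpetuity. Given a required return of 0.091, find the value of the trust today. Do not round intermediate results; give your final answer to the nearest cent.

D_1 = 5893.12000
D_2 = 6782.98112
Terminal value at year 2: TV = D_2×(1+g_2)/(r−g_2) = 7108.56421/0.043 = 165315.44683
P_0 = D_1/(1+r)^1 + D_2/(1+r)^2 + TV/(1+r)^2
    = 5401.57654 + 5698.63849 + 138887.74737 = 149987.96240

£149987.96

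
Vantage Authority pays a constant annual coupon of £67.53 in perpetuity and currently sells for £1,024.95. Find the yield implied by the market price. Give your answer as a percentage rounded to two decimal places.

6.59%

P = C/r ⇒ r = C/P = £67.53/£1,024.95 = 0.065886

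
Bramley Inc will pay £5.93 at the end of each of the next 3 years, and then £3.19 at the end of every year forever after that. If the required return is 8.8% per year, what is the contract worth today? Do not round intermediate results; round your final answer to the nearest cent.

PV of 3-year annuity: £5.93 × [1 − (1+0.088)^−3] / 0.088 = 15.06424
Perpetuity value at year 3: £3.19 / 0.088 = 36.25000
PV of perpetuity: 36.25000 / (1+0.088)^3 = 28.14630
Total PV = 15.06424 + 28.14630 = 43.21054

£43.21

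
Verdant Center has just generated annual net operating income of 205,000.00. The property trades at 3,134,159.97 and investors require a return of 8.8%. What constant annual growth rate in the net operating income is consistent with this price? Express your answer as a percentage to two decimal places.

P = D₀(1+g)/(r−g) ⇒ P(r−g) = D₀(1+g) ⇒ g(P+D₀) = P·r − D₀
g = (P·r − D₀)/(P + D₀) = (3,134,159.97×0.088 − 205,000.00) / (3,134,159.97 + 205,000.00) = 0.021205

2.12%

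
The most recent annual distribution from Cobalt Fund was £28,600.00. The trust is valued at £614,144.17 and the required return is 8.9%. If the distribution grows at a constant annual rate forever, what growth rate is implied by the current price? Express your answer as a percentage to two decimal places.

4.05%

P = D₀(1+g)/(r−g) ⇒ P(r−g) = D₀(1+g) ⇒ g(P+D₀) = P·r − D₀
g = (P·r − D₀)/(P + D₀) = (£614,144.17×0.089 − £28,600.00) / (£614,144.17 + £28,600.00) = 0.040543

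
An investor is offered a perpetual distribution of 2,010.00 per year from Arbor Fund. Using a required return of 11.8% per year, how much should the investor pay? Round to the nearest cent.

17033.90

Level perpetuity: PV = C / r = 2,010.00 / 0.118 = 17,033.90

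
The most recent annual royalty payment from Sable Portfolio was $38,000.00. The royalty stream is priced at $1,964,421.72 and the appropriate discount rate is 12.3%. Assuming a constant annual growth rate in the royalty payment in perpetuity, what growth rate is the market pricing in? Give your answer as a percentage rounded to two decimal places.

P = D₀(1+g)/(r−g) ⇒ P(r−g) = D₀(1+g) ⇒ g(P+D₀) = P·r − D₀
g = (P·r − D₀)/(P + D₀) = ($1,964,421.72×0.123 − $38,000.00) / ($1,964,421.72 + $38,000.00) = 0.101689

10.17%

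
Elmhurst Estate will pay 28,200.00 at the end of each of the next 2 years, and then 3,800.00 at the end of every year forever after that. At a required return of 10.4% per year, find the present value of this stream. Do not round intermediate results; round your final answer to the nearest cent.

PV of 2-year annuity: 28,200.00 × [1 − (1+0.104)^−2] / 0.104 = 48680.68683
Perpetuity value at year 2: 3,800.00 / 0.104 = 36538.46154
PV of perpetuity: 36538.46154 / (1+0.104)^2 = 29978.65267
Total PV = 48680.68683 + 29978.65267 = 78659.33951

78659.34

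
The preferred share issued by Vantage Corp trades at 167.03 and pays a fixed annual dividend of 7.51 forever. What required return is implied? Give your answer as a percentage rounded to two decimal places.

4.50%

P = C/r ⇒ r = C/P = 7.51/167.03 = 0.044962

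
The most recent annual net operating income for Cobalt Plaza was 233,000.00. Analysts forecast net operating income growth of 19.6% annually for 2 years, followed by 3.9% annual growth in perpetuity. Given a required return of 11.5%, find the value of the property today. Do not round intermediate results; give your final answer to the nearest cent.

4182979.66

D_1 = 278668.00000
D_2 = 333286.92800
Terminal value at year 2: TV = D_2×(1+g_2)/(r−g_2) = 346285.11819/0.076 = 4556383.13411
P_0 = D_1/(1+r)^1 + D_2/(1+r)^2 + TV/(1+r)^2
    = 249926.45740 + 268082.54982 + 3664970.64820 = 4182979.65542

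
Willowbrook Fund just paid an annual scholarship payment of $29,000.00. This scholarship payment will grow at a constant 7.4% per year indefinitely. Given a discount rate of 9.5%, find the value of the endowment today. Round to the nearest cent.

D₁ = D₀ × (1 + g) = $29,000.00 × 1.074 = $31,146.0000
Growing perpetuity: P = D₁ / (r − g) = $31,146.0000 / (0.095 − 0.074) = $1,483,142.86

$1483142.86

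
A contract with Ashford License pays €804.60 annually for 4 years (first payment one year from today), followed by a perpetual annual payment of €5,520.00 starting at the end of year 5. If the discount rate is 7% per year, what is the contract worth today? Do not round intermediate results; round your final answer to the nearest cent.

PV of 4-year annuity: €804.60 × [1 − (1+0.07)^−4] / 0.07 = 2725.35018
Perpetuity value at year 4: €5,520.00 / 0.07 = 78857.14286
PV of perpetuity: 78857.14286 / (1+0.07)^4 = 60159.73672
Total PV = 2725.35018 + 60159.73672 = 62885.08690

€62885.09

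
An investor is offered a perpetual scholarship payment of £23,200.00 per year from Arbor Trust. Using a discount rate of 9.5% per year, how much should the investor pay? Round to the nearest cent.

Level perpetuity: PV = C / r = £23,200.00 / 0.095 = £244,210.53

£244210.53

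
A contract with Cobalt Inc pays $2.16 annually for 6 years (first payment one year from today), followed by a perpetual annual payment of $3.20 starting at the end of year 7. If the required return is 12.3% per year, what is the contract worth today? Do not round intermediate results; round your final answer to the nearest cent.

$21.78

PV of 6-year annuity: $2.16 × [1 − (1+0.123)^−6] / 0.123 = 8.80569
Perpetuity value at year 6: $3.20 / 0.123 = 26.01626
PV of perpetuity: 26.01626 / (1+0.123)^6 = 12.97079
Total PV = 8.80569 + 12.97079 = 21.77648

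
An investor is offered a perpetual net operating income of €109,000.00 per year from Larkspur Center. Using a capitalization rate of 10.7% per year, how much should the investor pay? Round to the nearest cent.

Level perpetuity: PV = C / r = €109,000.00 / 0.107 = €1,018,691.59

€1018691.59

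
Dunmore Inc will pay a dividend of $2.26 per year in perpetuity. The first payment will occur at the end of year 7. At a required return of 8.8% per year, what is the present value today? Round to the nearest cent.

$15.48

Value at end of year 6: C / r = $2.26 / 0.088 = $25.6818
Discount to today: PV = $25.6818 / (1 + 0.088)^6 = $25.6818 / 1.658721 = $15.48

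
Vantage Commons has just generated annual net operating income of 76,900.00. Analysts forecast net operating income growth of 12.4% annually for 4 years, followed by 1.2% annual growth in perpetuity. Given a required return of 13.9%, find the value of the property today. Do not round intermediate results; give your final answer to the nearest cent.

D_1 = 86435.60000
D_2 = 97153.61440
D_3 = 109200.66259
D_4 = 122741.54475
Terminal value at year 4: TV = D_4×(1+g_2)/(r−g_2) = 124214.44328/0.127 = 978066.48254
P_0 = D_1/(1+r)^1 + D_2/(1+r)^2 + D_3/(1+r)^3 + D_4/(1+r)^4 + TV/(1+r)^4
    = 75887.26953 + 74887.87617 + 73901.64426 + 72928.40048 + 581130.24637 = 878735.43682

878735.44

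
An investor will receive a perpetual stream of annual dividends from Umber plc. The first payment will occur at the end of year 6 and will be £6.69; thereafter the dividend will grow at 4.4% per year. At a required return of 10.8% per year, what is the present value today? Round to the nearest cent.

Value at end of year 5: C₁ / (r − g) = £6.69 / (0.108 − 0.044) = £104.5313
Discount to today: PV = £104.5313 / (1 + 0.108)^5 = £104.5313 / 1.669932 = £62.60

£62.60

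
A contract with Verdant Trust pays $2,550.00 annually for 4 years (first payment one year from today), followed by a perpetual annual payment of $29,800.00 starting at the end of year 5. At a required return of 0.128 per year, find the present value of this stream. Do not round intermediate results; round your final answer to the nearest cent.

$151420.18

PV of 4-year annuity: $2,550.00 × [1 − (1+0.128)^−4] / 0.128 = 7616.52949
Perpetuity value at year 4: $29,800.00 / 0.128 = 232812.50000
PV of perpetuity: 232812.50000 / (1+0.128)^4 = 143803.64552
Total PV = 7616.52949 + 143803.64552 = 151420.17501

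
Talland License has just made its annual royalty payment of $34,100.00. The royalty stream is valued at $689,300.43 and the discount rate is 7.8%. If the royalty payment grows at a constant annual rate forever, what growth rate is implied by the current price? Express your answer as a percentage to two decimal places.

2.72%

P = D₀(1+g)/(r−g) ⇒ P(r−g) = D₀(1+g) ⇒ g(P+D₀) = P·r − D₀
g = (P·r − D₀)/(P + D₀) = ($689,300.43×0.078 − $34,100.00) / ($689,300.43 + $34,100.00) = 0.027185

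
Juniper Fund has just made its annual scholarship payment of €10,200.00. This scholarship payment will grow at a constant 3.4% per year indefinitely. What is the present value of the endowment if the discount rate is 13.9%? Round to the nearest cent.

D₁ = D₀ × (1 + g) = €10,200.00 × 1.034 = €10,546.8000
Growing perpetuity: P = D₁ / (r − g) = €10,546.8000 / (0.139 − 0.034) = €100,445.71

€100445.71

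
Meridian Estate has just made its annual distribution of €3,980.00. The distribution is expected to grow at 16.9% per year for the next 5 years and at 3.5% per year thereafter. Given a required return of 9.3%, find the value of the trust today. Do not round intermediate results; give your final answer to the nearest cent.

D_1 = 4652.62000
D_2 = 5438.91278
D_3 = 6358.08904
D_4 = 7432.60609
D_5 = 8688.71652
Terminal value at year 5: TV = D_5×(1+g_2)/(r−g_2) = 8992.82159/0.058 = 155048.64818
P_0 = D_1/(1+r)^1 + D_2/(1+r)^2 + D_3/(1+r)^3 + D_4/(1+r)^4 + D_5/(1+r)^5 + TV/(1+r)^5
    = 4256.74291 + 4552.72869 + 4869.29537 + 5207.87401 + 5569.99516 + 99395.60336 = 123852.23951

€123852.24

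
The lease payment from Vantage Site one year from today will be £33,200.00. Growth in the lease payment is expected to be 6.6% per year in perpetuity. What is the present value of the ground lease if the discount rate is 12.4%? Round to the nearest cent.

Growing perpetuity: P = D₁ / (r − g) = £33,200.0000 / (0.124 − 0.066) = £572,413.79

£572413.79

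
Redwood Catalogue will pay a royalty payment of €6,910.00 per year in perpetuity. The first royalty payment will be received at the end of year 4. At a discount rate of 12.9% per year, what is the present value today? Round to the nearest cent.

€37222.58

Value at end of year 3: C / r = €6,910.00 / 0.129 = €53,565.8915
Discount to today: PV = €53,565.8915 / (1 + 0.129)^3 = €53,565.8915 / 1.439070 = €37,222.58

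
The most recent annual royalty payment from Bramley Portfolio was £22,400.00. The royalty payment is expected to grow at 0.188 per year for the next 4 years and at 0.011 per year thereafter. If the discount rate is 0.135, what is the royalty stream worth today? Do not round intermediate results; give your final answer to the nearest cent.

£319769.58

D_1 = 26611.20000
D_2 = 31614.10560
D_3 = 37557.55745
D_4 = 44618.37825
Terminal value at year 4: TV = D_4×(1+g_2)/(r−g_2) = 45109.18041/0.124 = 363783.71302
P_0 = D_1/(1+r)^1 + D_2/(1+r)^2 + D_3/(1+r)^3 + D_4/(1+r)^4 + TV/(1+r)^4
    = 23445.99119 + 24540.82602 + 25686.78530 + 26886.25633 + 219209.71894 = 319769.57777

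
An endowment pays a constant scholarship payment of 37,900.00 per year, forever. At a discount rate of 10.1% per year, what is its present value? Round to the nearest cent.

Level perpetuity: PV = C / r = 37,900.00 / 0.101 = 375,247.52

375247.52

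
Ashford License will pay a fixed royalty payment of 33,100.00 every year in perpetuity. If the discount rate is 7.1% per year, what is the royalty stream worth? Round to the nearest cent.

Level perpetuity: PV = C / r = 33,100.00 / 0.071 = 466,197.18

466197.18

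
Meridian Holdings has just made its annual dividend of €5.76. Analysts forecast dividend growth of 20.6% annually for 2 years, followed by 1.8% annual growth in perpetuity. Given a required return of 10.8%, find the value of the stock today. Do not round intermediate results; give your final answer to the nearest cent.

€90.28

D_1 = 6.94656
D_2 = 8.37755
Terminal value at year 2: TV = D_2×(1+g_2)/(r−g_2) = 8.52835/0.09 = 94.75941
P_0 = D_1/(1+r)^1 + D_2/(1+r)^2 + TV/(1+r)^2
    = 6.26946 + 6.82398 + 77.18677 = 90.28020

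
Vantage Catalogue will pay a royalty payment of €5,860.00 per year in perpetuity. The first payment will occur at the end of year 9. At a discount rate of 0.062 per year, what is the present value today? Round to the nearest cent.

€58413.04

Value at end of year 8: C / r = €5,860.00 / 0.062 = €94,516.1290
Discount to today: PV = €94,516.1290 / (1 + 0.062)^8 = €94,516.1290 / 1.618066 = €58,413.04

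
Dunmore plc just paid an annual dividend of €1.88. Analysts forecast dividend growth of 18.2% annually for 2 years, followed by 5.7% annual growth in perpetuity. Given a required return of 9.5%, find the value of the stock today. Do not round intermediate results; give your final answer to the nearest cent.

€65.15

D_1 = 2.22216
D_2 = 2.62659
Terminal value at year 2: TV = D_2×(1+g_2)/(r−g_2) = 2.77631/0.038 = 73.06076
P_0 = D_1/(1+r)^1 + D_2/(1+r)^2 + TV/(1+r)^2
    = 2.02937 + 2.19061 + 60.93348 = 65.15345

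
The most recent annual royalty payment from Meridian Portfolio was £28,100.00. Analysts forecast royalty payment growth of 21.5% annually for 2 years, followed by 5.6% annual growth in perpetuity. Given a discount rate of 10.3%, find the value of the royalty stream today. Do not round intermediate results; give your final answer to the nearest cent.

£831129.28

D_1 = 34141.50000
D_2 = 41481.92250
Terminal value at year 2: TV = D_2×(1+g_2)/(r−g_2) = 43804.91016/0.047 = 932019.36511
P_0 = D_1/(1+r)^1 + D_2/(1+r)^2 + TV/(1+r)^2
    = 30953.30916 + 34096.34690 + 766079.62386 = 831129.27991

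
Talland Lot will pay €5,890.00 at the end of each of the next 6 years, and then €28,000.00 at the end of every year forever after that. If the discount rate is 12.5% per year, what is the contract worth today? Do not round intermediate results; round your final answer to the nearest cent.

PV of 6-year annuity: €5,890.00 × [1 − (1+0.125)^−6] / 0.125 = 23877.10892
Perpetuity value at year 6: €28,000.00 / 0.125 = 224000.00000
PV of perpetuity: 224000.00000 / (1+0.125)^6 = 110492.52128
Total PV = 23877.10892 + 110492.52128 = 134369.63019

€134369.63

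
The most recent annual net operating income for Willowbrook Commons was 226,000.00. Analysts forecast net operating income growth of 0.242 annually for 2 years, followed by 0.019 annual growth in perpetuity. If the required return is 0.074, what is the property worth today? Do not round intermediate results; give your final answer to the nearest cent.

D_1 = 280692.00000
D_2 = 348619.46400
Terminal value at year 2: TV = D_2×(1+g_2)/(r−g_2) = 355243.23382/0.055 = 6458967.88756
P_0 = D_1/(1+r)^1 + D_2/(1+r)^2 + TV/(1+r)^2
    = 261351.95531 + 302233.82541 + 5599568.51080 = 6163154.29152

6163154.29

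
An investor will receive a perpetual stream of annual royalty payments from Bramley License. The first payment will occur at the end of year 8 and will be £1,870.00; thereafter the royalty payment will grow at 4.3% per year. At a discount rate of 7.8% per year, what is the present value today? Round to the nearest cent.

£31582.19

Value at end of year 7: C₁ / (r − g) = £1,870.00 / (0.078 − 0.043) = £53,428.5714
Discount to today: PV = £53,428.5714 / (1 + 0.078)^7 = £53,428.5714 / 1.691731 = £31,582.19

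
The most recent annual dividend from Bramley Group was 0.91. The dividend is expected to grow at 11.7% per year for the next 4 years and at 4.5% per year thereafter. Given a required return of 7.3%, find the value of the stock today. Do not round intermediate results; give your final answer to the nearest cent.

43.91

D_1 = 1.01647
D_2 = 1.13540
D_3 = 1.26824
D_4 = 1.41662
Terminal value at year 4: TV = D_4×(1+g_2)/(r−g_2) = 1.48037/0.028 = 52.87037
P_0 = D_1/(1+r)^1 + D_2/(1+r)^2 + D_3/(1+r)^3 + D_4/(1+r)^4 + TV/(1+r)^4
    = 0.94732 + 0.98616 + 1.02660 + 1.06870 + 39.88535 = 43.91413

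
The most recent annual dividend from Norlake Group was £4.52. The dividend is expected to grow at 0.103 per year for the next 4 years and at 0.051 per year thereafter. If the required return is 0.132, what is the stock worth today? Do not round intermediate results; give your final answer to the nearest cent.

D_1 = 4.98556
D_2 = 5.49907
D_3 = 6.06548
D_4 = 6.69022
Terminal value at year 4: TV = D_4×(1+g_2)/(r−g_2) = 7.03142/0.081 = 86.80769
P_0 = D_1/(1+r)^1 + D_2/(1+r)^2 + D_3/(1+r)^3 + D_4/(1+r)^4 + TV/(1+r)^4
    = 4.40420 + 4.29138 + 4.18144 + 4.07432 + 52.86552 = 69.81685

£69.82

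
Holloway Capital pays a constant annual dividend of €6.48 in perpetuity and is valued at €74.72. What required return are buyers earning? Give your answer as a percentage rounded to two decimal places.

P = C/r ⇒ r = C/P = €6.48/€74.72 = 0.086724

8.67%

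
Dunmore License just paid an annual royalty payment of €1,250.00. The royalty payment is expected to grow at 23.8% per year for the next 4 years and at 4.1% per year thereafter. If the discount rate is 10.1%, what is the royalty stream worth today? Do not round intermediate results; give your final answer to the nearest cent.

€41430.41

D_1 = 1547.50000
D_2 = 1915.80500
D_3 = 2371.76659
D_4 = 2936.24704
Terminal value at year 4: TV = D_4×(1+g_2)/(r−g_2) = 3056.63317/0.06 = 50943.88612
P_0 = D_1/(1+r)^1 + D_2/(1+r)^2 + D_3/(1+r)^3 + D_4/(1+r)^4 + TV/(1+r)^4
    = 1405.54042 + 1580.43509 + 1777.09232 + 1998.22007 + 34669.11815 = 41430.40605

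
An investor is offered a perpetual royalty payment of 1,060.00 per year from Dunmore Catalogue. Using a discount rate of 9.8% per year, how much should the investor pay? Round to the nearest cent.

10816.33

Level perpetuity: PV = C / r = 1,060.00 / 0.098 = 10,816.33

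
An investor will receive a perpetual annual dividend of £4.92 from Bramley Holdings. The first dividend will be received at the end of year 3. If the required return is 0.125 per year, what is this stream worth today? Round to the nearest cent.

Value at end of year 2: C / r = £4.92 / 0.125 = £39.3600
Discount to today: PV = £39.3600 / (1 + 0.125)^2 = £39.3600 / 1.265625 = £31.10

£31.10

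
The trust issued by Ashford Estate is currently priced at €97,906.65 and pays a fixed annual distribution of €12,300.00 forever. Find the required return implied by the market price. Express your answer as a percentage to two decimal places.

12.56%

P = C/r ⇒ r = C/P = €12,300.00/€97,906.65 = 0.125630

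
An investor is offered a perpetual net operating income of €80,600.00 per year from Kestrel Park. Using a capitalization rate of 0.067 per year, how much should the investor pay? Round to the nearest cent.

€1202985.07

Level perpetuity: PV = C / r = €80,600.00 / 0.067 = €1,202,985.07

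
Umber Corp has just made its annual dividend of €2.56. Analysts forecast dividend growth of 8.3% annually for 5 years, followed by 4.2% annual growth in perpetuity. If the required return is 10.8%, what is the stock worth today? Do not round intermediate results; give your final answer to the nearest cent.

€48.02

D_1 = 2.77248
D_2 = 3.00260
D_3 = 3.25181
D_4 = 3.52171
D_5 = 3.81401
Terminal value at year 5: TV = D_5×(1+g_2)/(r−g_2) = 3.97420/0.066 = 60.21519
P_0 = D_1/(1+r)^1 + D_2/(1+r)^2 + D_3/(1+r)^3 + D_4/(1+r)^4 + D_5/(1+r)^5 + TV/(1+r)^5
    = 2.50224 + 2.44578 + 2.39060 + 2.33666 + 2.28393 + 36.05846 = 48.01767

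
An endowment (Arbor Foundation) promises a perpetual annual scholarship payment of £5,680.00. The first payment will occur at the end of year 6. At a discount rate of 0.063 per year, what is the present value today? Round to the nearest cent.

£66426.51

Value at end of year 5: C / r = £5,680.00 / 0.063 = £90,158.7302
Discount to today: PV = £90,158.7302 / (1 + 0.063)^5 = £90,158.7302 / 1.357270 = £66,426.51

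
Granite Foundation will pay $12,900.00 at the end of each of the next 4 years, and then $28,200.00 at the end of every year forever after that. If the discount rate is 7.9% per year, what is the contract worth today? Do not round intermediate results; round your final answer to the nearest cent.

PV of 4-year annuity: $12,900.00 × [1 − (1+0.079)^−4] / 0.079 = 42821.71346
Perpetuity value at year 4: $28,200.00 / 0.079 = 356962.02532
PV of perpetuity: 356962.02532 / (1+0.079)^4 = 263351.76799
Total PV = 42821.71346 + 263351.76799 = 306173.48145

$306173.48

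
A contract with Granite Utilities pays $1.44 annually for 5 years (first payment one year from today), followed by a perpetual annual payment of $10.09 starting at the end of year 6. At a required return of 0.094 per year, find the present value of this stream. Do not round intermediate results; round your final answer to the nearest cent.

$74.04

PV of 5-year annuity: $1.44 × [1 − (1+0.094)^−5] / 0.094 = 5.54345
Perpetuity value at year 5: $10.09 / 0.094 = 107.34043
PV of perpetuity: 107.34043 / (1+0.094)^5 = 68.49781
Total PV = 5.54345 + 68.49781 = 74.04126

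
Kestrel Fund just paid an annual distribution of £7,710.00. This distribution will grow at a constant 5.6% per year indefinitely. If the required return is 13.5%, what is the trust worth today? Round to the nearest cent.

£103060.25

D₁ = D₀ × (1 + g) = £7,710.00 × 1.056 = £8,141.7600
Growing perpetuity: P = D₁ / (r − g) = £8,141.7600 / (0.135 − 0.056) = £103,060.25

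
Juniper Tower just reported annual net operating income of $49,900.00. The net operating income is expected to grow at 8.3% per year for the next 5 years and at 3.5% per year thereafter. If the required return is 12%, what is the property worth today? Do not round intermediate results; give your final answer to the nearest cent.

$739493.41

D_1 = 54041.70000
D_2 = 58527.16110
D_3 = 63384.91547
D_4 = 68645.86346
D_5 = 74343.47012
Terminal value at year 5: TV = D_5×(1+g_2)/(r−g_2) = 76945.49158/0.085 = 905241.07737
P_0 = D_1/(1+r)^1 + D_2/(1+r)^2 + D_3/(1+r)^3 + D_4/(1+r)^4 + D_5/(1+r)^5 + TV/(1+r)^5
    = 48251.51786 + 46657.49450 + 45116.13084 + 43625.68723 + 42184.48149 + 513658.09820 = 739493.41013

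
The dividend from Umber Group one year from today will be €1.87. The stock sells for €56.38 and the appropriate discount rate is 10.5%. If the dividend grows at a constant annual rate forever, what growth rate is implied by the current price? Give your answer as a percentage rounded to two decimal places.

P = D₁/(r−g) ⇒ g = r − D₁/P = 0.105 − €1.87/€56.38 = 0.071832

7.18%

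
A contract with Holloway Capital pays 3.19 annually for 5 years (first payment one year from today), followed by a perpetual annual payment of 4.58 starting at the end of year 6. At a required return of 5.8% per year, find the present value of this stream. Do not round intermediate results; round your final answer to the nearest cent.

PV of 5-year annuity: 3.19 × [1 − (1+0.058)^−5] / 0.058 = 13.51087
Perpetuity value at year 5: 4.58 / 0.058 = 78.96552
PV of perpetuity: 78.96552 / (1+0.058)^5 = 59.56747
Total PV = 13.51087 + 59.56747 = 73.07834

73.08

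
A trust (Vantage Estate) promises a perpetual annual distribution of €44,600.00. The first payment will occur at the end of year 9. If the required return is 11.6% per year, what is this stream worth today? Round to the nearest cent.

€159795.05

Value at end of year 8: C / r = €44,600.00 / 0.116 = €384,482.7586
Discount to today: PV = €384,482.7586 / (1 + 0.116)^8 = €384,482.7586 / 2.406099 = €159,795.05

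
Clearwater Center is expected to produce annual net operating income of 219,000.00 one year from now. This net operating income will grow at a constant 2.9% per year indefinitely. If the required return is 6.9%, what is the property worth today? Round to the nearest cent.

5475000.00

Growing perpetuity: P = D₁ / (r − g) = 219,000.0000 / (0.069 − 0.029) = 5,475,000.00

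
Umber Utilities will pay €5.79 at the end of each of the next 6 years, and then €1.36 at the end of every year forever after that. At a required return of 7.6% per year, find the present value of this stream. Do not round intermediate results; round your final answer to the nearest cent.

€38.62

PV of 6-year annuity: €5.79 × [1 − (1+0.076)^−6] / 0.076 = 27.09440
Perpetuity value at year 6: €1.36 / 0.076 = 17.89474
PV of perpetuity: 17.89474 / (1+0.076)^6 = 11.53059
Total PV = 27.09440 + 11.53059 = 38.62500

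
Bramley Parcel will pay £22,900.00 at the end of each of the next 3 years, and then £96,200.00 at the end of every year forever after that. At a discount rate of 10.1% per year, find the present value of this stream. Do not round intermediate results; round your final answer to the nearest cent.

£770509.43

PV of 3-year annuity: £22,900.00 × [1 − (1+0.101)^−3] / 0.101 = 56848.80097
Perpetuity value at year 3: £96,200.00 / 0.101 = 952475.24752
PV of perpetuity: 952475.24752 / (1+0.101)^3 = 713660.63383
Total PV = 56848.80097 + 713660.63383 = 770509.43480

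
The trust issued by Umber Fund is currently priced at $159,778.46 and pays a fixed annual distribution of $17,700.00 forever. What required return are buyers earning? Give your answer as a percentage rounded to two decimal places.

11.08%

P = C/r ⇒ r = C/P = $17,700.00/$159,778.46 = 0.110778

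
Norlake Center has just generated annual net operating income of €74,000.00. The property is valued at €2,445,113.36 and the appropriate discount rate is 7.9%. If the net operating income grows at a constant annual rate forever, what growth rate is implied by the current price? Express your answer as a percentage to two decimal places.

P = D₀(1+g)/(r−g) ⇒ P(r−g) = D₀(1+g) ⇒ g(P+D₀) = P·r − D₀
g = (P·r − D₀)/(P + D₀) = (€2,445,113.36×0.079 − €74,000.00) / (€2,445,113.36 + €74,000.00) = 0.047304

4.73%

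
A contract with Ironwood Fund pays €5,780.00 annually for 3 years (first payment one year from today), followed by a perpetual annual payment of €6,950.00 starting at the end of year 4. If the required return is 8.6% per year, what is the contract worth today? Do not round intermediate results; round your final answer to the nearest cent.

PV of 3-year annuity: €5,780.00 × [1 − (1+0.086)^−3] / 0.086 = 14735.81699
Perpetuity value at year 3: €6,950.00 / 0.086 = 80813.95349
PV of perpetuity: 80813.95349 / (1+0.086)^3 = 63095.28082
Total PV = 14735.81699 + 63095.28082 = 77831.09780

€77831.10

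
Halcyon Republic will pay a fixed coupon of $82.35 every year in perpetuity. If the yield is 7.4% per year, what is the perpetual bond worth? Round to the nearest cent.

Level perpetuity: PV = C / r = $82.35 / 0.074 = $1,112.84

$1112.84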